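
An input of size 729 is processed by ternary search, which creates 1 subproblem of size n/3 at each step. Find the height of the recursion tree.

For divide and conquer with division factor 3:

Problem sizes at each level:
Level 0: 729
Level 1: 243
Level 2: 81
Level 3: 27
Level 4: 9
Level 5: 3
Level 6: 1

The root is level 0 and the size-1 base case is level 6 (the tree spans levels 0 through 6, i.e. 7 levels counting the root), so the depth is the number of divisions: log_3(729) = 6

The recursion tree depth is log_3(729) = 6. At each level, the problem size is divided by 3, so it takes 6 divisions to reduce to a base case of size 1. The algorithm makes 1 recursive call at each level.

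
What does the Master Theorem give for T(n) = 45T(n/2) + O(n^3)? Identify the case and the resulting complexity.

Master Theorem for T(n) = 45T(n/2) + O(n^3):

a = 45, b = 2, c = 3
log_b(a) = log_2(45) = 5.4919

Case 1: c = 3 < log_2(45) = 5.4919
T(n) = O(n^(log_2 45))

For T(n) = 45T(n/2) + O(n^3): log_2(45) = 5.4919. This is Case 1 of the Master Theorem (c < log_b(a), work dominated by leaves), giving O(n^(log_2 45)).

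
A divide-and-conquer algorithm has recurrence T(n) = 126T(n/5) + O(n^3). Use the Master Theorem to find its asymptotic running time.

Master Theorem for T(n) = 126T(n/5) + O(n^3):

a = 126, b = 5, c = 3
log_b(a) = log_5(126) = 3.0050

Case 1: c = 3 < log_5(126) = 3.0050
T(n) = O(n^(log_5 126))

For T(n) = 126T(n/5) + O(n^3): log_5(126) = 3.0050. This is Case 1 of the Master Theorem (c < log_b(a), work dominated by leaves), giving O(n^(log_5 126)).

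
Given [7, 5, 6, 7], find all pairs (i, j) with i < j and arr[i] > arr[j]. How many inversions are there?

Finding inversions in [7, 5, 6, 7]:

(0, 1): arr[0]=7 > arr[1]=5
(0, 2): arr[0]=7 > arr[2]=6

Total inversions: 2

The array has 2 inversion(s): (0,1), (0,2). Each pair (i,j) satisfies i < j and arr[i] > arr[j].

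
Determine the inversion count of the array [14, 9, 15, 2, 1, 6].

Finding inversions in [14, 9, 15, 2, 1, 6]:

(0, 1): arr[0]=14 > arr[1]=9
(0, 3): arr[0]=14 > arr[3]=2
(0, 4): arr[0]=14 > arr[4]=1
(0, 5): arr[0]=14 > arr[5]=6
(1, 3): arr[1]=9 > arr[3]=2
(1, 4): arr[1]=9 > arr[4]=1
(1, 5): arr[1]=9 > arr[5]=6
(2, 3): arr[2]=15 > arr[3]=2
(2, 4): arr[2]=15 > arr[4]=1
(2, 5): arr[2]=15 > arr[5]=6
(3, 4): arr[3]=2 > arr[4]=1

Total inversions: 11

The array has 11 inversion(s): (0,1), (0,3), (0,4), (0,5), (1,3), (1,4), (1,5), (2,3), (2,4), (2,5), (3,4). Each pair (i,j) satisfies i < j and arr[i] > arr[j].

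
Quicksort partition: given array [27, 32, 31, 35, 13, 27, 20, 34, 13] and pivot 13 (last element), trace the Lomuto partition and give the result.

Lomuto partition with pivot = 13:

Initial array: [27, 32, 31, 35, 13, 27, 20, 34, 13]

arr[0]=27 > 13: no swap
arr[1]=32 > 13: no swap
arr[2]=31 > 13: no swap
arr[3]=35 > 13: no swap
arr[4]=13 <= 13: swap with position 0, array becomes [13, 32, 31, 35, 27, 27, 20, 34, 13]
arr[5]=27 > 13: no swap
arr[6]=20 > 13: no swap
arr[7]=34 > 13: no swap

Place pivot at position 1: [13, 13, 31, 35, 27, 27, 20, 34, 32]
Pivot position: 1

After partitioning with pivot 13, the array becomes [13, 13, 31, 35, 27, 27, 20, 34, 32]. The pivot is placed at index 1. All elements to the left of the pivot are <= 13, and all elements to the right are > 13.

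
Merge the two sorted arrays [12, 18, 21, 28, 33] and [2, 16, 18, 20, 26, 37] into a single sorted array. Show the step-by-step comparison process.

Merging process:

Compare 12 vs 2: take 2 from right. Merged: [2]
Compare 12 vs 16: take 12 from left. Merged: [2, 12]
Compare 18 vs 16: take 16 from right. Merged: [2, 12, 16]
Compare 18 vs 18: take 18 from left. Merged: [2, 12, 16, 18]
Compare 21 vs 18: take 18 from right. Merged: [2, 12, 16, 18, 18]
Compare 21 vs 20: take 20 from right. Merged: [2, 12, 16, 18, 18, 20]
Compare 21 vs 26: take 21 from left. Merged: [2, 12, 16, 18, 18, 20, 21]
Compare 28 vs 26: take 26 from right. Merged: [2, 12, 16, 18, 18, 20, 21, 26]
Compare 28 vs 37: take 28 from left. Merged: [2, 12, 16, 18, 18, 20, 21, 26, 28]
Compare 33 vs 37: take 33 from left. Merged: [2, 12, 16, 18, 18, 20, 21, 26, 28, 33]
Append remaining from right: [37]. Merged: [2, 12, 16, 18, 18, 20, 21, 26, 28, 33, 37]

Final merged array: [2, 12, 16, 18, 18, 20, 21, 26, 28, 33, 37]
Total comparisons: 10

The merged array is [2, 12, 16, 18, 18, 20, 21, 26, 28, 33, 37], requiring 10 comparisons. The merge step runs in O(n) time where n is the total number of elements.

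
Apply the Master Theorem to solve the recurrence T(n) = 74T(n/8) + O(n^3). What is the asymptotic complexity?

Master Theorem for T(n) = 74T(n/8) + O(n^3):

a = 74, b = 8, c = 3
log_b(a) = log_8(74) = 2.0698

Case 3: c = 3 > log_8(74) = 2.0698
T(n) = O(n^3) = O(n^3)

For T(n) = 74T(n/8) + O(n^3): log_8(74) = 2.0698. This is Case 3 of the Master Theorem (c > log_b(a), work dominated by root), giving O(n^3).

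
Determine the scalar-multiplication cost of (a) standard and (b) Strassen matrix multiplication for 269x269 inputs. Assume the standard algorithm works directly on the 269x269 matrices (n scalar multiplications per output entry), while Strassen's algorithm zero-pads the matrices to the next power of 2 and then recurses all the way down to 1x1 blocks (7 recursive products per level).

Matrix multiplication for 269x269 matrices:

Strassen's algorithm requires power-of-2 dimensions. Pad 269x269 to 512x512 (next power of 2).

Standard algorithm: 269^3 = 19465109 multiplications
Strassen's algorithm: 7^(log2(512)) = 7^9 = 40353607 multiplications
Difference: 19465109 - 40353607 = -20888498 (Strassen uses MORE here due to padding overhead — for small or just-over-power-of-2 n, padding can outweigh the per-level savings)

Standard: 19465109 multiplications (269^3). Strassen: 40353607 multiplications (7^9, after padding to 512x512). Strassen reduces 8 recursive multiplications to 7 at each level.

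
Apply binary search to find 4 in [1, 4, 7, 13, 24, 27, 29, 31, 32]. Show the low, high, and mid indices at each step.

Binary search for 4 in [1, 4, 7, 13, 24, 27, 29, 31, 32]:

lo=0, hi=8, mid=4, arr[mid]=24 -> 24 > 4, search left half
lo=0, hi=3, mid=1, arr[mid]=4 -> Found target at index 1!

Binary search finds 4 at index 1 after 2 comparisons. The search repeatedly halves the search space by comparing with the middle element.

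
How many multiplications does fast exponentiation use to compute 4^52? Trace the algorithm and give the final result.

Computing 4^52 by squaring (build up from 4^1; each line after the first costs one multiplication):

4^1 = 4
4^2 = (4^1)^2 = 4^2 = 16
4^3 = 4 * 4^2 = 4 * 16 = 64
4^6 = (4^3)^2 = 64^2 = 4096
4^12 = (4^6)^2 = 4096^2 = 16777216
4^13 = 4 * 4^12 = 4 * 16777216 = 67108864
4^26 = (4^13)^2 = 67108864^2 = 4503599627370496
4^52 = (4^26)^2 = 4503599627370496^2 = 20282409603651670423947251286016

Result: 20282409603651670423947251286016
Multiplications needed: 7 (7 lines after 4^1)

4^52 = 20282409603651670423947251286016. Using exponentiation by squaring, this requires 7 multiplications. The key idea: if the exponent is even, square the half-power; if odd, multiply by the base once.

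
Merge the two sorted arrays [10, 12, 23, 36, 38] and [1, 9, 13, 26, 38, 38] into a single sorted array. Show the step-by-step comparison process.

Merging process:

Compare 10 vs 1: take 1 from right. Merged: [1]
Compare 10 vs 9: take 9 from right. Merged: [1, 9]
Compare 10 vs 13: take 10 from left. Merged: [1, 9, 10]
Compare 12 vs 13: take 12 from left. Merged: [1, 9, 10, 12]
Compare 23 vs 13: take 13 from right. Merged: [1, 9, 10, 12, 13]
Compare 23 vs 26: take 23 from left. Merged: [1, 9, 10, 12, 13, 23]
Compare 36 vs 26: take 26 from right. Merged: [1, 9, 10, 12, 13, 23, 26]
Compare 36 vs 38: take 36 from left. Merged: [1, 9, 10, 12, 13, 23, 26, 36]
Compare 38 vs 38: take 38 from left. Merged: [1, 9, 10, 12, 13, 23, 26, 36, 38]
Append remaining from right: [38, 38]. Merged: [1, 9, 10, 12, 13, 23, 26, 36, 38, 38, 38]

Final merged array: [1, 9, 10, 12, 13, 23, 26, 36, 38, 38, 38]
Total comparisons: 9

The merged array is [1, 9, 10, 12, 13, 23, 26, 36, 38, 38, 38], requiring 9 comparisons. The merge step runs in O(n) time where n is the total number of elements.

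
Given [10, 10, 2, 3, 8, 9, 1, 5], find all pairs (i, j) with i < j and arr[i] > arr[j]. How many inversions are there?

Finding inversions in [10, 10, 2, 3, 8, 9, 1, 5]:

(0, 2): arr[0]=10 > arr[2]=2
(0, 3): arr[0]=10 > arr[3]=3
(0, 4): arr[0]=10 > arr[4]=8
(0, 5): arr[0]=10 > arr[5]=9
(0, 6): arr[0]=10 > arr[6]=1
(0, 7): arr[0]=10 > arr[7]=5
(1, 2): arr[1]=10 > arr[2]=2
(1, 3): arr[1]=10 > arr[3]=3
(1, 4): arr[1]=10 > arr[4]=8
(1, 5): arr[1]=10 > arr[5]=9
(1, 6): arr[1]=10 > arr[6]=1
(1, 7): arr[1]=10 > arr[7]=5
(2, 6): arr[2]=2 > arr[6]=1
(3, 6): arr[3]=3 > arr[6]=1
(4, 6): arr[4]=8 > arr[6]=1
(4, 7): arr[4]=8 > arr[7]=5
(5, 6): arr[5]=9 > arr[6]=1
(5, 7): arr[5]=9 > arr[7]=5

Total inversions: 18

The array has 18 inversion(s): (0,2), (0,3), (0,4), (0,5), (0,6), (0,7), (1,2), (1,3), (1,4), (1,5), (1,6), (1,7), (2,6), (3,6), (4,6), (4,7), (5,6), (5,7). Each pair (i,j) satisfies i < j and arr[i] > arr[j].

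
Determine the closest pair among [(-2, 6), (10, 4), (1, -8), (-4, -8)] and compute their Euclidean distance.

Computing all pairwise distances among 4 points:

d((-2, 6), (10, 4)) = 12.1655
d((-2, 6), (1, -8)) = 14.3178
d((-2, 6), (-4, -8)) = 14.1421
d((10, 4), (1, -8)) = 15.0
d((10, 4), (-4, -8)) = 18.4391
d((1, -8), (-4, -8)) = 5.0 <-- minimum

Closest pair: (1, -8) and (-4, -8) with distance 5.0

The closest pair is (1, -8) and (-4, -8) with Euclidean distance 5.0. For 4 points, brute-force pairwise comparison is shown above. For large n, the divide-and-conquer algorithm (sort by x, recurse on halves, check the dividing strip) achieves O(n log n).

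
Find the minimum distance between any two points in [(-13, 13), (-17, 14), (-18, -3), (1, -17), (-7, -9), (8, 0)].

Computing all pairwise distances among 6 points:

d((-13, 13), (-17, 14)) = 4.1231 <-- minimum
d((-13, 13), (-18, -3)) = 16.7631
d((-13, 13), (1, -17)) = 33.1059
d((-13, 13), (-7, -9)) = 22.8035
d((-13, 13), (8, 0)) = 24.6982
d((-17, 14), (-18, -3)) = 17.0294
d((-17, 14), (1, -17)) = 35.8469
d((-17, 14), (-7, -9)) = 25.0799
d((-17, 14), (8, 0)) = 28.6531
d((-18, -3), (1, -17)) = 23.6008
d((-18, -3), (-7, -9)) = 12.53
d((-18, -3), (8, 0)) = 26.1725
d((1, -17), (-7, -9)) = 11.3137
d((1, -17), (8, 0)) = 18.3848
d((-7, -9), (8, 0)) = 17.4929

Closest pair: (-13, 13) and (-17, 14) with distance 4.1231

The closest pair is (-13, 13) and (-17, 14) with Euclidean distance 4.1231. For 6 points, brute-force pairwise comparison is shown above. For large n, the divide-and-conquer algorithm (sort by x, recurse on halves, check the dividing strip) achieves O(n log n).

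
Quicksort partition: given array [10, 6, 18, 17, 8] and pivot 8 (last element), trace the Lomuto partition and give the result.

Lomuto partition with pivot = 8:

Initial array: [10, 6, 18, 17, 8]

arr[0]=10 > 8: no swap
arr[1]=6 <= 8: swap with position 0, array becomes [6, 10, 18, 17, 8]
arr[2]=18 > 8: no swap
arr[3]=17 > 8: no swap

Place pivot at position 1: [6, 8, 18, 17, 10]
Pivot position: 1

After partitioning with pivot 8, the array becomes [6, 8, 18, 17, 10]. The pivot is placed at index 1. All elements to the left of the pivot are <= 8, and all elements to the right are > 8.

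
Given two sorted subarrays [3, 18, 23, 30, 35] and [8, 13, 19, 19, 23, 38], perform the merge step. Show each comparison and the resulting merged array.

Merging process:

Compare 3 vs 8: take 3 from left. Merged: [3]
Compare 18 vs 8: take 8 from right. Merged: [3, 8]
Compare 18 vs 13: take 13 from right. Merged: [3, 8, 13]
Compare 18 vs 19: take 18 from left. Merged: [3, 8, 13, 18]
Compare 23 vs 19: take 19 from right. Merged: [3, 8, 13, 18, 19]
Compare 23 vs 19: take 19 from right. Merged: [3, 8, 13, 18, 19, 19]
Compare 23 vs 23: take 23 from left. Merged: [3, 8, 13, 18, 19, 19, 23]
Compare 30 vs 23: take 23 from right. Merged: [3, 8, 13, 18, 19, 19, 23, 23]
Compare 30 vs 38: take 30 from left. Merged: [3, 8, 13, 18, 19, 19, 23, 23, 30]
Compare 35 vs 38: take 35 from left. Merged: [3, 8, 13, 18, 19, 19, 23, 23, 30, 35]
Append remaining from right: [38]. Merged: [3, 8, 13, 18, 19, 19, 23, 23, 30, 35, 38]

Final merged array: [3, 8, 13, 18, 19, 19, 23, 23, 30, 35, 38]
Total comparisons: 10

The merged array is [3, 8, 13, 18, 19, 19, 23, 23, 30, 35, 38], requiring 10 comparisons. The merge step runs in O(n) time where n is the total number of elements.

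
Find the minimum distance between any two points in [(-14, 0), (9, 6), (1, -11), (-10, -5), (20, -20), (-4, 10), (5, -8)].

Computing all pairwise distances among 7 points:

d((-14, 0), (9, 6)) = 23.7697
d((-14, 0), (1, -11)) = 18.6011
d((-14, 0), (-10, -5)) = 6.4031
d((-14, 0), (20, -20)) = 39.4462
d((-14, 0), (-4, 10)) = 14.1421
d((-14, 0), (5, -8)) = 20.6155
d((9, 6), (1, -11)) = 18.7883
d((9, 6), (-10, -5)) = 21.9545
d((9, 6), (20, -20)) = 28.2312
d((9, 6), (-4, 10)) = 13.6015
d((9, 6), (5, -8)) = 14.5602
d((1, -11), (-10, -5)) = 12.53
d((1, -11), (20, -20)) = 21.0238
d((1, -11), (-4, 10)) = 21.587
d((1, -11), (5, -8)) = 5.0 <-- minimum
d((-10, -5), (20, -20)) = 33.541
d((-10, -5), (-4, 10)) = 16.1555
d((-10, -5), (5, -8)) = 15.2971
d((20, -20), (-4, 10)) = 38.4187
d((20, -20), (5, -8)) = 19.2094
d((-4, 10), (5, -8)) = 20.1246

Closest pair: (1, -11) and (5, -8) with distance 5.0

The closest pair is (1, -11) and (5, -8) with Euclidean distance 5.0. For 7 points, brute-force pairwise comparison is shown above. For large n, the divide-and-conquer algorithm (sort by x, recurse on halves, check the dividing strip) achieves O(n log n).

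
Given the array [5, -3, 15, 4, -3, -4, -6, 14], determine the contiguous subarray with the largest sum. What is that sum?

Using Kadane's algorithm on [5, -3, 15, 4, -3, -4, -6, 14]:

Scanning through the array:
Position 1 (value -3): max_ending_here = 2, max_so_far = 5
Position 2 (value 15): max_ending_here = 17, max_so_far = 17
Position 3 (value 4): max_ending_here = 21, max_so_far = 21
Position 4 (value -3): max_ending_here = 18, max_so_far = 21
Position 5 (value -4): max_ending_here = 14, max_so_far = 21
Position 6 (value -6): max_ending_here = 8, max_so_far = 21
Position 7 (value 14): max_ending_here = 22, max_so_far = 22

Maximum subarray: [5, -3, 15, 4, -3, -4, -6, 14]
Maximum sum: 22

The maximum subarray is [5, -3, 15, 4, -3, -4, -6, 14] with sum 22. This subarray runs from index 0 to index 7.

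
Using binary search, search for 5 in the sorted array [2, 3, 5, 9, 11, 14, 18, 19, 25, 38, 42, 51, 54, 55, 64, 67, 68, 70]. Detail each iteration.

Binary search for 5 in [2, 3, 5, 9, 11, 14, 18, 19, 25, 38, 42, 51, 54, 55, 64, 67, 68, 70]:

lo=0, hi=17, mid=8, arr[mid]=25 -> 25 > 5, search left half
lo=0, hi=7, mid=3, arr[mid]=9 -> 9 > 5, search left half
lo=0, hi=2, mid=1, arr[mid]=3 -> 3 < 5, search right half
lo=2, hi=2, mid=2, arr[mid]=5 -> Found target at index 2!

Binary search finds 5 at index 2 after 4 comparisons. The search repeatedly halves the search space by comparing with the middle element.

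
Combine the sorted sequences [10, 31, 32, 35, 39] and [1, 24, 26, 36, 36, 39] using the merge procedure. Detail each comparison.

Merging process:

Compare 10 vs 1: take 1 from right. Merged: [1]
Compare 10 vs 24: take 10 from left. Merged: [1, 10]
Compare 31 vs 24: take 24 from right. Merged: [1, 10, 24]
Compare 31 vs 26: take 26 from right. Merged: [1, 10, 24, 26]
Compare 31 vs 36: take 31 from left. Merged: [1, 10, 24, 26, 31]
Compare 32 vs 36: take 32 from left. Merged: [1, 10, 24, 26, 31, 32]
Compare 35 vs 36: take 35 from left. Merged: [1, 10, 24, 26, 31, 32, 35]
Compare 39 vs 36: take 36 from right. Merged: [1, 10, 24, 26, 31, 32, 35, 36]
Compare 39 vs 36: take 36 from right. Merged: [1, 10, 24, 26, 31, 32, 35, 36, 36]
Compare 39 vs 39: take 39 from left. Merged: [1, 10, 24, 26, 31, 32, 35, 36, 36, 39]
Append remaining from right: [39]. Merged: [1, 10, 24, 26, 31, 32, 35, 36, 36, 39, 39]

Final merged array: [1, 10, 24, 26, 31, 32, 35, 36, 36, 39, 39]
Total comparisons: 10

The merged array is [1, 10, 24, 26, 31, 32, 35, 36, 36, 39, 39], requiring 10 comparisons. The merge step runs in O(n) time where n is the total number of elements.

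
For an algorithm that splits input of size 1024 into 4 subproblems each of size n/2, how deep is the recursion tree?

For divide and conquer with division factor 2:

Problem sizes at each level:
Level 0: 1024
Level 1: 512
Level 2: 256
Level 3: 128
Level 4: 64
Level 5: 32
Level 6: 16
Level 7: 8
Level 8: 4
Level 9: 2
Level 10: 1

The root is level 0 and the size-1 base case is level 10 (the tree spans levels 0 through 10, i.e. 11 levels counting the root), so the depth is the number of divisions: log_2(1024) = 10

The recursion tree depth is log_2(1024) = 10. At each level, the problem size is divided by 2, so it takes 10 divisions to reduce to a base case of size 1. The algorithm makes 4 recursive calls at each level.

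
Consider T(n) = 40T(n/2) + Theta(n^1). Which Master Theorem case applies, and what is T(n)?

Master Theorem for T(n) = 40T(n/2) + O(n^1):

a = 40, b = 2, c = 1
log_b(a) = log_2(40) = 5.3219

Case 1: c = 1 < log_2(40) = 5.3219
T(n) = O(n^(log_2 40))

For T(n) = 40T(n/2) + O(n^1): log_2(40) = 5.3219. This is Case 1 of the Master Theorem (c < log_b(a), work dominated by leaves), giving O(n^(log_2 40)).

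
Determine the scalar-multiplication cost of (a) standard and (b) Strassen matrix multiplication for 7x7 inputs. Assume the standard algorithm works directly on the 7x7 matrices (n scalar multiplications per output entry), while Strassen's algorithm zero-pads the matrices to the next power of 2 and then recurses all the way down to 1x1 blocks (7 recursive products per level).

Matrix multiplication for 7x7 matrices:

Strassen's algorithm requires power-of-2 dimensions. Pad 7x7 to 8x8 (next power of 2).

Standard algorithm: 7^3 = 343 multiplications
Strassen's algorithm: 7^(log2(8)) = 7^3 = 343 multiplications
Savings: 343 - 343 = 0 multiplications

Standard: 343 multiplications (7^3). Strassen: 343 multiplications (7^3, after padding to 8x8). Strassen reduces 8 recursive multiplications to 7 at each level.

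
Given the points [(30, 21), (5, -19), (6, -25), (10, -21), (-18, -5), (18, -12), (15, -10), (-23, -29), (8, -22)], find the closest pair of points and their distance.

Computing all pairwise distances among 9 points:

d((30, 21), (5, -19)) = 47.1699
d((30, 21), (6, -25)) = 51.8845
d((30, 21), (10, -21)) = 46.5188
d((30, 21), (-18, -5)) = 54.5894
d((30, 21), (18, -12)) = 35.1141
d((30, 21), (15, -10)) = 34.4384
d((30, 21), (-23, -29)) = 72.8629
d((30, 21), (8, -22)) = 48.3011
d((5, -19), (6, -25)) = 6.0828
d((5, -19), (10, -21)) = 5.3852
d((5, -19), (-18, -5)) = 26.9258
d((5, -19), (18, -12)) = 14.7648
d((5, -19), (15, -10)) = 13.4536
d((5, -19), (-23, -29)) = 29.7321
d((5, -19), (8, -22)) = 4.2426
d((6, -25), (10, -21)) = 5.6569
d((6, -25), (-18, -5)) = 31.241
d((6, -25), (18, -12)) = 17.6918
d((6, -25), (15, -10)) = 17.4929
d((6, -25), (-23, -29)) = 29.2746
d((6, -25), (8, -22)) = 3.6056
d((10, -21), (-18, -5)) = 32.249
d((10, -21), (18, -12)) = 12.0416
d((10, -21), (15, -10)) = 12.083
d((10, -21), (-23, -29)) = 33.9559
d((10, -21), (8, -22)) = 2.2361 <-- minimum
d((-18, -5), (18, -12)) = 36.6742
d((-18, -5), (15, -10)) = 33.3766
d((-18, -5), (-23, -29)) = 24.5153
d((-18, -5), (8, -22)) = 31.0644
d((18, -12), (15, -10)) = 3.6056
d((18, -12), (-23, -29)) = 44.3847
d((18, -12), (8, -22)) = 14.1421
d((15, -10), (-23, -29)) = 42.4853
d((15, -10), (8, -22)) = 13.8924
d((-23, -29), (8, -22)) = 31.7805

Closest pair: (10, -21) and (8, -22) with distance 2.2361

The closest pair is (10, -21) and (8, -22) with Euclidean distance 2.2361. For 9 points, brute-force pairwise comparison is shown above. For large n, the divide-and-conquer algorithm (sort by x, recurse on halves, check the dividing strip) achieves O(n log n).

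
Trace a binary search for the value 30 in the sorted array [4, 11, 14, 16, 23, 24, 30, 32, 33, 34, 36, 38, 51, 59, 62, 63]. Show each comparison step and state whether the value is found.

Binary search for 30 in [4, 11, 14, 16, 23, 24, 30, 32, 33, 34, 36, 38, 51, 59, 62, 63]:

lo=0, hi=15, mid=7, arr[mid]=32 -> 32 > 30, search left half
lo=0, hi=6, mid=3, arr[mid]=16 -> 16 < 30, search right half
lo=4, hi=6, mid=5, arr[mid]=24 -> 24 < 30, search right half
lo=6, hi=6, mid=6, arr[mid]=30 -> Found target at index 6!

Binary search finds 30 at index 6 after 4 comparisons. The search repeatedly halves the search space by comparing with the middle element.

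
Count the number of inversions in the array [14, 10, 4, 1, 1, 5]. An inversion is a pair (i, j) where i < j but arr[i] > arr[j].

Finding inversions in [14, 10, 4, 1, 1, 5]:

(0, 1): arr[0]=14 > arr[1]=10
(0, 2): arr[0]=14 > arr[2]=4
(0, 3): arr[0]=14 > arr[3]=1
(0, 4): arr[0]=14 > arr[4]=1
(0, 5): arr[0]=14 > arr[5]=5
(1, 2): arr[1]=10 > arr[2]=4
(1, 3): arr[1]=10 > arr[3]=1
(1, 4): arr[1]=10 > arr[4]=1
(1, 5): arr[1]=10 > arr[5]=5
(2, 3): arr[2]=4 > arr[3]=1
(2, 4): arr[2]=4 > arr[4]=1

Total inversions: 11

The array has 11 inversion(s): (0,1), (0,2), (0,3), (0,4), (0,5), (1,2), (1,3), (1,4), (1,5), (2,3), (2,4). Each pair (i,j) satisfies i < j and arr[i] > arr[j].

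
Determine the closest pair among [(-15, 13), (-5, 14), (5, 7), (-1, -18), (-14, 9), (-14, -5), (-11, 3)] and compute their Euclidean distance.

Computing all pairwise distances among 7 points:

d((-15, 13), (-5, 14)) = 10.0499
d((-15, 13), (5, 7)) = 20.8806
d((-15, 13), (-1, -18)) = 34.0147
d((-15, 13), (-14, 9)) = 4.1231 <-- minimum
d((-15, 13), (-14, -5)) = 18.0278
d((-15, 13), (-11, 3)) = 10.7703
d((-5, 14), (5, 7)) = 12.2066
d((-5, 14), (-1, -18)) = 32.249
d((-5, 14), (-14, 9)) = 10.2956
d((-5, 14), (-14, -5)) = 21.0238
d((-5, 14), (-11, 3)) = 12.53
d((5, 7), (-1, -18)) = 25.7099
d((5, 7), (-14, 9)) = 19.105
d((5, 7), (-14, -5)) = 22.4722
d((5, 7), (-11, 3)) = 16.4924
d((-1, -18), (-14, 9)) = 29.9666
d((-1, -18), (-14, -5)) = 18.3848
d((-1, -18), (-11, 3)) = 23.2594
d((-14, 9), (-14, -5)) = 14.0
d((-14, 9), (-11, 3)) = 6.7082
d((-14, -5), (-11, 3)) = 8.544

Closest pair: (-15, 13) and (-14, 9) with distance 4.1231

The closest pair is (-15, 13) and (-14, 9) with Euclidean distance 4.1231. For 7 points, brute-force pairwise comparison is shown above. For large n, the divide-and-conquer algorithm (sort by x, recurse on halves, check the dividing strip) achieves O(n log n).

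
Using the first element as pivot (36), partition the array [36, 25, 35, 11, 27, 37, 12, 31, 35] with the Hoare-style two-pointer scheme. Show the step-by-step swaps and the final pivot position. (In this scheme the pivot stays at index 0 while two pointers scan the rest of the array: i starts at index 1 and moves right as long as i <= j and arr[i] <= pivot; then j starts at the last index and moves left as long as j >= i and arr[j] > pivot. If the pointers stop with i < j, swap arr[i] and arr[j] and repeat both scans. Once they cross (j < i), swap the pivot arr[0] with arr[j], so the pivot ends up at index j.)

Hoare-style two-pointer partition with pivot = 36:

Initial array: [36, 25, 35, 11, 27, 37, 12, 31, 35]

Pointers start at i = 1, j = 8.
i stops at index 5 (arr[5]=37 > 36), j stops at index 8 (arr[8]=35 <= 36): swap arr[5] and arr[8], array becomes [36, 25, 35, 11, 27, 35, 12, 31, 37]
i ends at 8, j ends at 7: the pointers have crossed (j < i), so scanning stops.

Swap pivot arr[0] with arr[7] to place pivot at position 7: [31, 25, 35, 11, 27, 35, 12, 36, 37]
Pivot position: 7

After partitioning with pivot 36, the array becomes [31, 25, 35, 11, 27, 35, 12, 36, 37]. The pivot is placed at index 7. All elements to the left of the pivot are <= 36, and all elements to the right are > 36.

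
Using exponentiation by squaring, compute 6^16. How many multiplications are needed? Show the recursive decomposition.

Computing 6^16 by squaring (build up from 6^1; each line after the first costs one multiplication):

6^1 = 6
6^2 = (6^1)^2 = 6^2 = 36
6^4 = (6^2)^2 = 36^2 = 1296
6^8 = (6^4)^2 = 1296^2 = 1679616
6^16 = (6^8)^2 = 1679616^2 = 2821109907456

Result: 2821109907456
Multiplications needed: 4 (4 lines after 6^1)

6^16 = 2821109907456. Using exponentiation by squaring, this requires 4 multiplications. The key idea: if the exponent is even, square the half-power; if odd, multiply by the base once.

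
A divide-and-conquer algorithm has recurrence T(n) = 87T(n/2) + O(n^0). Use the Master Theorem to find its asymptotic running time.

Master Theorem for T(n) = 87T(n/2) + O(n^0):

a = 87, b = 2, c = 0
log_b(a) = log_2(87) = 6.4429

Case 1: c = 0 < log_2(87) = 6.4429
T(n) = O(n^(log_2 87))

For T(n) = 87T(n/2) + O(n^0): log_2(87) = 6.4429. This is Case 1 of the Master Theorem (c < log_b(a), work dominated by leaves), giving O(n^(log_2 87)).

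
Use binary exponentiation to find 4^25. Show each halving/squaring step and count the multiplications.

Computing 4^25 by squaring (build up from 4^1; each line after the first costs one multiplication):

4^1 = 4
4^2 = (4^1)^2 = 4^2 = 16
4^3 = 4 * 4^2 = 4 * 16 = 64
4^6 = (4^3)^2 = 64^2 = 4096
4^12 = (4^6)^2 = 4096^2 = 16777216
4^24 = (4^12)^2 = 16777216^2 = 281474976710656
4^25 = 4 * 4^24 = 4 * 281474976710656 = 1125899906842624

Result: 1125899906842624
Multiplications needed: 6 (6 lines after 4^1)

4^25 = 1125899906842624. Using exponentiation by squaring, this requires 6 multiplications. The key idea: if the exponent is even, square the half-power; if odd, multiply by the base once.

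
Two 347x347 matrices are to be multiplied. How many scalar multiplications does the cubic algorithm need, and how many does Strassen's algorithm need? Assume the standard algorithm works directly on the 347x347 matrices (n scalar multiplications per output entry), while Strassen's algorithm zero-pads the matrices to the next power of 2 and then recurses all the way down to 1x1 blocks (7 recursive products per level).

Matrix multiplication for 347x347 matrices:

Strassen's algorithm requires power-of-2 dimensions. Pad 347x347 to 512x512 (next power of 2).

Standard algorithm: 347^3 = 41781923 multiplications
Strassen's algorithm: 7^(log2(512)) = 7^9 = 40353607 multiplications
Savings: 41781923 - 40353607 = 1428316 multiplications

Standard: 41781923 multiplications (347^3). Strassen: 40353607 multiplications (7^9, after padding to 512x512). Strassen reduces 8 recursive multiplications to 7 at each level.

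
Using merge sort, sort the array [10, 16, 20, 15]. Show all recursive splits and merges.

Merge sort trace:

Split: [10, 16, 20, 15] -> [10, 16] and [20, 15]
  Split: [10, 16] -> [10] and [16]
  Merge: [10] + [16] -> [10, 16]
  Split: [20, 15] -> [20] and [15]
  Merge: [20] + [15] -> [15, 20]
Merge: [10, 16] + [15, 20] -> [10, 15, 16, 20]

Final sorted array: [10, 15, 16, 20]

The merge sort proceeds by recursively splitting the array and merging sorted halves.
After all merges, the sorted array is [10, 15, 16, 20].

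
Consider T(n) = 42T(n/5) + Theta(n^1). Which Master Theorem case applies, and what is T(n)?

Master Theorem for T(n) = 42T(n/5) + O(n^1):

a = 42, b = 5, c = 1
log_b(a) = log_5(42) = 2.3223

Case 1: c = 1 < log_5(42) = 2.3223
T(n) = O(n^(log_5 42))

For T(n) = 42T(n/5) + O(n^1): log_5(42) = 2.3223. This is Case 1 of the Master Theorem (c < log_b(a), work dominated by leaves), giving O(n^(log_5 42)).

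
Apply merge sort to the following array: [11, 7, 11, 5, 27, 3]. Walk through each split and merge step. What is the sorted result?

Merge sort trace:

Split: [11, 7, 11, 5, 27, 3] -> [11, 7, 11] and [5, 27, 3]
  Split: [11, 7, 11] -> [11] and [7, 11]
    Split: [7, 11] -> [7] and [11]
    Merge: [7] + [11] -> [7, 11]
  Merge: [11] + [7, 11] -> [7, 11, 11]
  Split: [5, 27, 3] -> [5] and [27, 3]
    Split: [27, 3] -> [27] and [3]
    Merge: [27] + [3] -> [3, 27]
  Merge: [5] + [3, 27] -> [3, 5, 27]
Merge: [7, 11, 11] + [3, 5, 27] -> [3, 5, 7, 11, 11, 27]

Final sorted array: [3, 5, 7, 11, 11, 27]

The merge sort proceeds by recursively splitting the array and merging sorted halves.
After all merges, the sorted array is [3, 5, 7, 11, 11, 27].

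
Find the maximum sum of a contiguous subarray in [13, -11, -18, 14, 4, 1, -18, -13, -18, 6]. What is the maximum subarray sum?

Using Kadane's algorithm on [13, -11, -18, 14, 4, 1, -18, -13, -18, 6]:

Scanning through the array:
Position 1 (value -11): max_ending_here = 2, max_so_far = 13
Position 2 (value -18): max_ending_here = -16, max_so_far = 13
Position 3 (value 14): max_ending_here = 14, max_so_far = 14
Position 4 (value 4): max_ending_here = 18, max_so_far = 18
Position 5 (value 1): max_ending_here = 19, max_so_far = 19
Position 6 (value -18): max_ending_here = 1, max_so_far = 19
Position 7 (value -13): max_ending_here = -12, max_so_far = 19
Position 8 (value -18): max_ending_here = -18, max_so_far = 19
Position 9 (value 6): max_ending_here = 6, max_so_far = 19

Maximum subarray: [14, 4, 1]
Maximum sum: 19

The maximum subarray is [14, 4, 1] with sum 19. This subarray runs from index 3 to index 5.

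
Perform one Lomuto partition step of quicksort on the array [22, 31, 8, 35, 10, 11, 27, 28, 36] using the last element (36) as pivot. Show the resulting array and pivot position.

Lomuto partition with pivot = 36:

Initial array: [22, 31, 8, 35, 10, 11, 27, 28, 36]

arr[0]=22 <= 36: swap with position 0, array becomes [22, 31, 8, 35, 10, 11, 27, 28, 36]
arr[1]=31 <= 36: swap with position 1, array becomes [22, 31, 8, 35, 10, 11, 27, 28, 36]
arr[2]=8 <= 36: swap with position 2, array becomes [22, 31, 8, 35, 10, 11, 27, 28, 36]
arr[3]=35 <= 36: swap with position 3, array becomes [22, 31, 8, 35, 10, 11, 27, 28, 36]
arr[4]=10 <= 36: swap with position 4, array becomes [22, 31, 8, 35, 10, 11, 27, 28, 36]
arr[5]=11 <= 36: swap with position 5, array becomes [22, 31, 8, 35, 10, 11, 27, 28, 36]
arr[6]=27 <= 36: swap with position 6, array becomes [22, 31, 8, 35, 10, 11, 27, 28, 36]
arr[7]=28 <= 36: swap with position 7, array becomes [22, 31, 8, 35, 10, 11, 27, 28, 36]

Place pivot at position 8: [22, 31, 8, 35, 10, 11, 27, 28, 36]
Pivot position: 8

After partitioning with pivot 36, the array becomes [22, 31, 8, 35, 10, 11, 27, 28, 36]. The pivot is placed at index 8. All elements to the left of the pivot are <= 36, and all elements to the right are > 36.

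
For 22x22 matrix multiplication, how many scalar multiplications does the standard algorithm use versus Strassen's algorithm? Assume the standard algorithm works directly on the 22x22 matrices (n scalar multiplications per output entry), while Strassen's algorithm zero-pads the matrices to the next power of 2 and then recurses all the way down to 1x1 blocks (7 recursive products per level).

Matrix multiplication for 22x22 matrices:

Strassen's algorithm requires power-of-2 dimensions. Pad 22x22 to 32x32 (next power of 2).

Standard algorithm: 22^3 = 10648 multiplications
Strassen's algorithm: 7^(log2(32)) = 7^5 = 16807 multiplications
Difference: 10648 - 16807 = -6159 (Strassen uses MORE here due to padding overhead — for small or just-over-power-of-2 n, padding can outweigh the per-level savings)

Standard: 10648 multiplications (22^3). Strassen: 16807 multiplications (7^5, after padding to 32x32). Strassen reduces 8 recursive multiplications to 7 at each level.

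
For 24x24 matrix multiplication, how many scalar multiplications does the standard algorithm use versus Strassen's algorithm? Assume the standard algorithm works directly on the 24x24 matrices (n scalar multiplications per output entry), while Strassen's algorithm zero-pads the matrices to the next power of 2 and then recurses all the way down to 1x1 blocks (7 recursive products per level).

Matrix multiplication for 24x24 matrices:

Strassen's algorithm requires power-of-2 dimensions. Pad 24x24 to 32x32 (next power of 2).

Standard algorithm: 24^3 = 13824 multiplications
Strassen's algorithm: 7^(log2(32)) = 7^5 = 16807 multiplications
Difference: 13824 - 16807 = -2983 (Strassen uses MORE here due to padding overhead — for small or just-over-power-of-2 n, padding can outweigh the per-level savings)

Standard: 13824 multiplications (24^3). Strassen: 16807 multiplications (7^5, after padding to 32x32). Strassen reduces 8 recursive multiplications to 7 at each level.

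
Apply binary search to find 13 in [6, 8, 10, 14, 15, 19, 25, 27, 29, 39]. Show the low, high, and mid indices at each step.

Binary search for 13 in [6, 8, 10, 14, 15, 19, 25, 27, 29, 39]:

lo=0, hi=9, mid=4, arr[mid]=15 -> 15 > 13, search left half
lo=0, hi=3, mid=1, arr[mid]=8 -> 8 < 13, search right half
lo=2, hi=3, mid=2, arr[mid]=10 -> 10 < 13, search right half
lo=3, hi=3, mid=3, arr[mid]=14 -> 14 > 13, search left half
lo=3 > hi=2, target 13 not found

Binary search determines that 13 is not in the array after 4 comparisons. The search space was exhausted without finding the target.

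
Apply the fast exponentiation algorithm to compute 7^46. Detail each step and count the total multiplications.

Computing 7^46 by squaring (build up from 7^1; each line after the first costs one multiplication):

7^1 = 7
7^2 = (7^1)^2 = 7^2 = 49
7^4 = (7^2)^2 = 49^2 = 2401
7^5 = 7 * 7^4 = 7 * 2401 = 16807
7^10 = (7^5)^2 = 16807^2 = 282475249
7^11 = 7 * 7^10 = 7 * 282475249 = 1977326743
7^22 = (7^11)^2 = 1977326743^2 = 3909821048582988049
7^23 = 7 * 7^22 = 7 * 3909821048582988049 = 27368747340080916343
7^46 = (7^23)^2 = 27368747340080916343^2 = 749048330965186233494494102694564493649

Result: 749048330965186233494494102694564493649
Multiplications needed: 8 (8 lines after 7^1)

7^46 = 749048330965186233494494102694564493649. Using exponentiation by squaring, this requires 8 multiplications. The key idea: if the exponent is even, square the half-power; if odd, multiply by the base once.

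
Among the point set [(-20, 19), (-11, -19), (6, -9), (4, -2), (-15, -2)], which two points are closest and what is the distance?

Computing all pairwise distances among 5 points:

d((-20, 19), (-11, -19)) = 39.0512
d((-20, 19), (6, -9)) = 38.2099
d((-20, 19), (4, -2)) = 31.8904
d((-20, 19), (-15, -2)) = 21.587
d((-11, -19), (6, -9)) = 19.7231
d((-11, -19), (4, -2)) = 22.6716
d((-11, -19), (-15, -2)) = 17.4642
d((6, -9), (4, -2)) = 7.2801 <-- minimum
d((6, -9), (-15, -2)) = 22.1359
d((4, -2), (-15, -2)) = 19.0

Closest pair: (6, -9) and (4, -2) with distance 7.2801

The closest pair is (6, -9) and (4, -2) with Euclidean distance 7.2801. For 5 points, brute-force pairwise comparison is shown above. For large n, the divide-and-conquer algorithm (sort by x, recurse on halves, check the dividing strip) achieves O(n log n).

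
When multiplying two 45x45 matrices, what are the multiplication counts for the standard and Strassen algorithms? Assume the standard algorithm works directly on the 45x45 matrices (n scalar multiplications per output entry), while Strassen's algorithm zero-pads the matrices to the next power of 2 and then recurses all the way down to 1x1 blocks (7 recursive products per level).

Matrix multiplication for 45x45 matrices:

Strassen's algorithm requires power-of-2 dimensions. Pad 45x45 to 64x64 (next power of 2).

Standard algorithm: 45^3 = 91125 multiplications
Strassen's algorithm: 7^(log2(64)) = 7^6 = 117649 multiplications
Difference: 91125 - 117649 = -26524 (Strassen uses MORE here due to padding overhead — for small or just-over-power-of-2 n, padding can outweigh the per-level savings)

Standard: 91125 multiplications (45^3). Strassen: 117649 multiplications (7^6, after padding to 64x64). Strassen reduces 8 recursive multiplications to 7 at each level.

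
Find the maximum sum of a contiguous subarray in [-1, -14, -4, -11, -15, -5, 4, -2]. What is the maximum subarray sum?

Using Kadane's algorithm on [-1, -14, -4, -11, -15, -5, 4, -2]:

Scanning through the array:
Position 1 (value -14): max_ending_here = -14, max_so_far = -1
Position 2 (value -4): max_ending_here = -4, max_so_far = -1
Position 3 (value -11): max_ending_here = -11, max_so_far = -1
Position 4 (value -15): max_ending_here = -15, max_so_far = -1
Position 5 (value -5): max_ending_here = -5, max_so_far = -1
Position 6 (value 4): max_ending_here = 4, max_so_far = 4
Position 7 (value -2): max_ending_here = 2, max_so_far = 4

Maximum subarray: [4]
Maximum sum: 4

The maximum subarray is [4] with sum 4. This subarray runs from index 6 to index 6.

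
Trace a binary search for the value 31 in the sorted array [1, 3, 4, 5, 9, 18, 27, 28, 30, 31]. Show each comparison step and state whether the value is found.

Binary search for 31 in [1, 3, 4, 5, 9, 18, 27, 28, 30, 31]:

lo=0, hi=9, mid=4, arr[mid]=9 -> 9 < 31, search right half
lo=5, hi=9, mid=7, arr[mid]=28 -> 28 < 31, search right half
lo=8, hi=9, mid=8, arr[mid]=30 -> 30 < 31, search right half
lo=9, hi=9, mid=9, arr[mid]=31 -> Found target at index 9!

Binary search finds 31 at index 9 after 4 comparisons. The search repeatedly halves the search space by comparing with the middle element.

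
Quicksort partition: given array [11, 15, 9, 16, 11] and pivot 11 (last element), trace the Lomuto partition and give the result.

Lomuto partition with pivot = 11:

Initial array: [11, 15, 9, 16, 11]

arr[0]=11 <= 11: swap with position 0, array becomes [11, 15, 9, 16, 11]
arr[1]=15 > 11: no swap
arr[2]=9 <= 11: swap with position 1, array becomes [11, 9, 15, 16, 11]
arr[3]=16 > 11: no swap

Place pivot at position 2: [11, 9, 11, 16, 15]
Pivot position: 2

After partitioning with pivot 11, the array becomes [11, 9, 11, 16, 15]. The pivot is placed at index 2. All elements to the left of the pivot are <= 11, and all elements to the right are > 11.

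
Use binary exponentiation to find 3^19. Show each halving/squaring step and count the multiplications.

Computing 3^19 by squaring (build up from 3^1; each line after the first costs one multiplication):

3^1 = 3
3^2 = (3^1)^2 = 3^2 = 9
3^4 = (3^2)^2 = 9^2 = 81
3^8 = (3^4)^2 = 81^2 = 6561
3^9 = 3 * 3^8 = 3 * 6561 = 19683
3^18 = (3^9)^2 = 19683^2 = 387420489
3^19 = 3 * 3^18 = 3 * 387420489 = 1162261467

Result: 1162261467
Multiplications needed: 6 (6 lines after 3^1)

3^19 = 1162261467. Using exponentiation by squaring, this requires 6 multiplications. The key idea: if the exponent is even, square the half-power; if odd, multiply by the base once.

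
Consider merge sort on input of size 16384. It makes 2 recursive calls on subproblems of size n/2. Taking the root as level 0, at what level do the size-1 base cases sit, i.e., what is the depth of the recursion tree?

For divide and conquer with division factor 2:

Problem sizes at each level:
Level 0: 16384
Level 1: 8192
Level 2: 4096
Level 3: 2048
Level 4: 1024
Level 5: 512
Level 6: 256
Level 7: 128
Level 8: 64
Level 9: 32
Level 10: 16
Level 11: 8
Level 12: 4
Level 13: 2
Level 14: 1

The root is level 0 and the size-1 base case is level 14 (the tree spans levels 0 through 14, i.e. 15 levels counting the root), so the depth is the number of divisions: log_2(16384) = 14

The recursion tree depth is log_2(16384) = 14. At each level, the problem size is divided by 2, so it takes 14 divisions to reduce to a base case of size 1. The algorithm makes 2 recursive calls at each level.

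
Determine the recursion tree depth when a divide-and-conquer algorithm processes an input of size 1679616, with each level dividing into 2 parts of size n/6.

For divide and conquer with division factor 6:

Problem sizes at each level:
Level 0: 1679616
Level 1: 279936
Level 2: 46656
Level 3: 7776
Level 4: 1296
Level 5: 216
Level 6: 36
Level 7: 6
Level 8: 1

The root is level 0 and the size-1 base case is level 8 (the tree spans levels 0 through 8, i.e. 9 levels counting the root), so the depth is the number of divisions: log_6(1679616) = 8

The recursion tree depth is log_6(1679616) = 8. At each level, the problem size is divided by 6, so it takes 8 divisions to reduce to a base case of size 1. The algorithm makes 2 recursive calls at each level.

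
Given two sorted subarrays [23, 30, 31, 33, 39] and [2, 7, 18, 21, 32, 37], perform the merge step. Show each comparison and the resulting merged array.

Merging process:

Compare 23 vs 2: take 2 from right. Merged: [2]
Compare 23 vs 7: take 7 from right. Merged: [2, 7]
Compare 23 vs 18: take 18 from right. Merged: [2, 7, 18]
Compare 23 vs 21: take 21 from right. Merged: [2, 7, 18, 21]
Compare 23 vs 32: take 23 from left. Merged: [2, 7, 18, 21, 23]
Compare 30 vs 32: take 30 from left. Merged: [2, 7, 18, 21, 23, 30]
Compare 31 vs 32: take 31 from left. Merged: [2, 7, 18, 21, 23, 30, 31]
Compare 33 vs 32: take 32 from right. Merged: [2, 7, 18, 21, 23, 30, 31, 32]
Compare 33 vs 37: take 33 from left. Merged: [2, 7, 18, 21, 23, 30, 31, 32, 33]
Compare 39 vs 37: take 37 from right. Merged: [2, 7, 18, 21, 23, 30, 31, 32, 33, 37]
Append remaining from left: [39]. Merged: [2, 7, 18, 21, 23, 30, 31, 32, 33, 37, 39]

Final merged array: [2, 7, 18, 21, 23, 30, 31, 32, 33, 37, 39]
Total comparisons: 10

The merged array is [2, 7, 18, 21, 23, 30, 31, 32, 33, 37, 39], requiring 10 comparisons. The merge step runs in O(n) time where n is the total number of elements.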